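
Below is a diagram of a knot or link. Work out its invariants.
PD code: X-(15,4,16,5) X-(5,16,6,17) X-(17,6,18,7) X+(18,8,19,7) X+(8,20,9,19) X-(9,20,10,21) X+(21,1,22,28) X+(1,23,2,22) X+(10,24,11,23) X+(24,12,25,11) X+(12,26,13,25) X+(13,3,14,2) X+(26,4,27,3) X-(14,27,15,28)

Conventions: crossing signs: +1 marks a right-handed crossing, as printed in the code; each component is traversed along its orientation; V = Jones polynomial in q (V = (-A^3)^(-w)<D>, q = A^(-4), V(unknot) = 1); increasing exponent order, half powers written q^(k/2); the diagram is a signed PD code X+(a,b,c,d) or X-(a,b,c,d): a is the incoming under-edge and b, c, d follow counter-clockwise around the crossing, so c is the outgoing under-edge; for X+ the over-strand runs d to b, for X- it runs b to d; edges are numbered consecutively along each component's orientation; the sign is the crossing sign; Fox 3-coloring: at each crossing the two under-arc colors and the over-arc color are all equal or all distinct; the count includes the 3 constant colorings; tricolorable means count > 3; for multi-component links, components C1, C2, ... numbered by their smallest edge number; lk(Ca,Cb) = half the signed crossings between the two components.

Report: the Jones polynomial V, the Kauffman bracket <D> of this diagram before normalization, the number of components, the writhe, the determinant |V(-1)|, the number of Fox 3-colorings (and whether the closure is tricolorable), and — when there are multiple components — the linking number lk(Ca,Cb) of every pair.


V = q - q^2 + 2q^3 - q^4 + q^5 - q^6
<D> = -A^-12 + A^-8 - A^-4 + 2 - A^4 + A^8 (w = +4)
1 component over 14 crossings, w = +4
3 Fox colorings among 3^14, |V(-1)| = 7: not tricolorable
why: w = +4 shifts under R1 moves; the (-A^3)^(-4) factor cancels that in V


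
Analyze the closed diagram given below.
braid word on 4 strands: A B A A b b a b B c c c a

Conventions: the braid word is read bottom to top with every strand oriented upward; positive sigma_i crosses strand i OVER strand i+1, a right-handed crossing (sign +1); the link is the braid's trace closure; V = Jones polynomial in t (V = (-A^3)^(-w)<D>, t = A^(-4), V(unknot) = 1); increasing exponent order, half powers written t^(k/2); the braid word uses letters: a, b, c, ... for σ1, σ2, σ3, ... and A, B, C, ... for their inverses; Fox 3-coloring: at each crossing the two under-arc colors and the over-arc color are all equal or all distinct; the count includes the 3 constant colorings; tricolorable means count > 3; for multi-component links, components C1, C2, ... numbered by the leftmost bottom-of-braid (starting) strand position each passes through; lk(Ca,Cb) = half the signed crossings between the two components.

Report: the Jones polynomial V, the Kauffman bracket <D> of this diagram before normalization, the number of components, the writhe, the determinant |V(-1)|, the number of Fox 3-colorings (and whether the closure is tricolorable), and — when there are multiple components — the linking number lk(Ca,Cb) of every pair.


V = t^-1 - 1 + 2t - 3t^2 + 3t^3 - 2t^4 + 2t^5 - t^6
<D> = A^-15 - 2A^-11 + 2A^-7 - 3A^-3 + 3A - 2A^5 + A^9 - A^13 (w = +3)
1 component over 13 crossings, w = +3
9 Fox colorings among 3^13, |V(-1)| = 15: tricolorable
why: det 15 = |V(-1)|; divisible by 3, so tricolorable


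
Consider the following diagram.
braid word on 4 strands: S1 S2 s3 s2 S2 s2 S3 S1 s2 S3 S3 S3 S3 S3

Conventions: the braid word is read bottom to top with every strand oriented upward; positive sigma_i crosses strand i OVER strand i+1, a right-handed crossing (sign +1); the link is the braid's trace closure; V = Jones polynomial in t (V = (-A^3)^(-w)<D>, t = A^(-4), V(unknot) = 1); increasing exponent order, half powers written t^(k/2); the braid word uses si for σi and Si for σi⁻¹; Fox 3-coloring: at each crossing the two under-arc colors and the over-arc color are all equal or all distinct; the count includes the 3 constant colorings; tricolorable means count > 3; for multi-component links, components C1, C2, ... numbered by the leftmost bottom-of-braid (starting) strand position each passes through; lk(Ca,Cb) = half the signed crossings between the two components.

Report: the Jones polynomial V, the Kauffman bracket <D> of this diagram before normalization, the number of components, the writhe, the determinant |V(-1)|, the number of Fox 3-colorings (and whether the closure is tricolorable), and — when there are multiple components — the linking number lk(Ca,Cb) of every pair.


Jones polynomial: V(t) = -t^(-21/2) + 2t^(-19/2) - 4t^(-17/2) + 6t^(-15/2) - 7t^(-13/2) + 7t^(-11/2) - 7t^(-9/2) + 5t^(-7/2) - 4t^(-5/2) + 2t^(-3/2) - t^(-1/2)
<D> = -A^-16 + 2A^-12 - 4A^-8 + 5A^-4 - 7 + 7A^4 - 7A^8 + 6A^12 - 4A^16 + 2A^20 - A^24; writhe -6
components 2, writhe -6 (14 crossings)
linking number lk(C1,C2) = -3
3-colorings: 3 of 3^14, det 46 — not tricolorable
note: |V(-1)| = 46: so not tricolorable, since 3 does not divide 46


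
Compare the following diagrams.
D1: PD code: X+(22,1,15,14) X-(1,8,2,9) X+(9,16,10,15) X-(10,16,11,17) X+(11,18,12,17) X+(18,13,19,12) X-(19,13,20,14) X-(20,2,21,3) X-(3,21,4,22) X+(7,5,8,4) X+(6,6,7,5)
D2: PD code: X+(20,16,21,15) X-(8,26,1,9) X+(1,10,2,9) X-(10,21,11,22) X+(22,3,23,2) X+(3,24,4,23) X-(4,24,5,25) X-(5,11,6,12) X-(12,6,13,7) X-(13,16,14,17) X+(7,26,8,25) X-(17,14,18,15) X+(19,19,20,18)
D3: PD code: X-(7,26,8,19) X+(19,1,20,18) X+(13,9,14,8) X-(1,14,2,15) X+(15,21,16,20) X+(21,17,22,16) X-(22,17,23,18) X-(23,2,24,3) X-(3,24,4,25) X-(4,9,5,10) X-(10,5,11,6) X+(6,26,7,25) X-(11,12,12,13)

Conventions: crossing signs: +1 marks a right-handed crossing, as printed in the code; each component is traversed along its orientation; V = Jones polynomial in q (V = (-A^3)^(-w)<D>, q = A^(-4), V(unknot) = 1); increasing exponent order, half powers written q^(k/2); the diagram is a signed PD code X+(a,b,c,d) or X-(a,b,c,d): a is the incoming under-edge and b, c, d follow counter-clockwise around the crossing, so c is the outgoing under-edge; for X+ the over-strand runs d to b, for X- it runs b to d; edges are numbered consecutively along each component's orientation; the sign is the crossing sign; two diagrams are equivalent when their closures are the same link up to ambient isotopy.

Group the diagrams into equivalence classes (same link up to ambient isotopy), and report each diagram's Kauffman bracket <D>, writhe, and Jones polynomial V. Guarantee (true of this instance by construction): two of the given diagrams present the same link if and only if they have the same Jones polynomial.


grouping into links: {D1, D2, D3}
V(D1) = q^(-7/2) - 2q^(-5/2) + q^(-3/2) - 2q^(-1/2) + q^(1/2) - q^(3/2)  (w +1, c 11, <D> = A^-3 - A + 2A^5 - A^9 + 2A^13 - A^17)
V(D2) = q^(-7/2) - 2q^(-5/2) + q^(-3/2) - 2q^(-1/2) + q^(1/2) - q^(3/2)  [13 crossings, <D> = A^-9 - A^-5 + 2A^-1 - A^3 + 2A^7 - A^11, w = -1]
D3 (bracket A^-15 - A^-11 + 2A^-7 - A^-3 + 2A - A^5; 13 crossings at w = -3): V = q^(-7/2) - 2q^(-5/2) + q^(-3/2) - 2q^(-1/2) + q^(1/2) - q^(3/2)
why: one V(q) for all 3 diagrams — one class (guaranteed)


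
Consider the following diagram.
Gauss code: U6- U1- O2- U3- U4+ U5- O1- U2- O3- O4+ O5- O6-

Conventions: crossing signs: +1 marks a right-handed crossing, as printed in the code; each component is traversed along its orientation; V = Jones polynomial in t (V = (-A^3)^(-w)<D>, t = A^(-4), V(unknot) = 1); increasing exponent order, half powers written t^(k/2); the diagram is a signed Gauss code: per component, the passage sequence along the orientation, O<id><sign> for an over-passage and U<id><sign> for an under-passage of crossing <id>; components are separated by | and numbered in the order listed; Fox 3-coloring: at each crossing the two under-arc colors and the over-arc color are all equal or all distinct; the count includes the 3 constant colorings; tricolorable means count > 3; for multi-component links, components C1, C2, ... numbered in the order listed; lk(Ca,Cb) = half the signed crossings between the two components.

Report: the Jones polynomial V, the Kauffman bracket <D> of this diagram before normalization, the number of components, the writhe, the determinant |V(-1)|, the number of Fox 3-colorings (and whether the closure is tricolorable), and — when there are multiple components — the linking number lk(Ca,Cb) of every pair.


V(t) = -t^-4 + t^-3 + t^-1
bracket: A^-8 + 1 - A^4, w = -4
1 component, writhe -4, over 6 crossings
det 3, colorings 9 of 3^6 — tricolorable
observation: V spans 3 powers of t: at least 3 crossings in any diagram


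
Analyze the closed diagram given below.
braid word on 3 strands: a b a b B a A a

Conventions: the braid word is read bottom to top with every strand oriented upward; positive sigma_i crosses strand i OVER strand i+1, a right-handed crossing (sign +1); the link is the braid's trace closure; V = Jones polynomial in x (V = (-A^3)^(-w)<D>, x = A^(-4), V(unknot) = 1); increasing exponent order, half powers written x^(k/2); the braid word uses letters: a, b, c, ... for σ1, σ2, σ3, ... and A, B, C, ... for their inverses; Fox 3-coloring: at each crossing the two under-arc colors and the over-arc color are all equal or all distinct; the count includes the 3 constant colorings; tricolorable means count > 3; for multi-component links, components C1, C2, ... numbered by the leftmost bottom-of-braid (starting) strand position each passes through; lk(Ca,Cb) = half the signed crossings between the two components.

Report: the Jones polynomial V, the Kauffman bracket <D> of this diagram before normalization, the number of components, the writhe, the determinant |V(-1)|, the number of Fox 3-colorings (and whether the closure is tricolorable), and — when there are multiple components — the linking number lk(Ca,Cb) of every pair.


V(x) = x + x^3 - x^4
bracket: -A^-4 + 1 + A^8, w = +4
1 component, writhe +4, over 8 crossings
det 3, colorings 9 of 3^8 — tricolorable
observation: the word shrinks to σ1 σ2 σ1 σ1 after cancelling


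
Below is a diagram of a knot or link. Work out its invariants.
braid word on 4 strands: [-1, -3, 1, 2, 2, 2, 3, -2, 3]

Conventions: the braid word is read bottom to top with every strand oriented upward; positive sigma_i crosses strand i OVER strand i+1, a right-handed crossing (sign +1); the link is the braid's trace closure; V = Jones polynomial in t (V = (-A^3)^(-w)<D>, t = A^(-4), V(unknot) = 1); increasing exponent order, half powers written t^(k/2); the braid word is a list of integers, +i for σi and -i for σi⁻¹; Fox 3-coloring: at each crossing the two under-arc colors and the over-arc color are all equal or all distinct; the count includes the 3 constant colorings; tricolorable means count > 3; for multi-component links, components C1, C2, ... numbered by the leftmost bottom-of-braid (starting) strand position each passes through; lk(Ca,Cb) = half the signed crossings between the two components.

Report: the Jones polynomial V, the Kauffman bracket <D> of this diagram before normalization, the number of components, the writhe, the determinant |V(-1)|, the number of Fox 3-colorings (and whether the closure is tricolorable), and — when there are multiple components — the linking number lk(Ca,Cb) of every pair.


V = 1 + t + t^2 + t^3
<D> = -A^-3 - A - A^5 - A^9 (w = +3)
3 components over 9 crossings, w = +3
lk(C1,C2): 0
lk(C1,C3) = 0
linking number lk(C2,C3) = +1
9 Fox colorings among 3^9, |V(-1)| = 0: tricolorable
why: w = +3 shifts under R1 moves; the (-A^3)^(-3) factor cancels that in V


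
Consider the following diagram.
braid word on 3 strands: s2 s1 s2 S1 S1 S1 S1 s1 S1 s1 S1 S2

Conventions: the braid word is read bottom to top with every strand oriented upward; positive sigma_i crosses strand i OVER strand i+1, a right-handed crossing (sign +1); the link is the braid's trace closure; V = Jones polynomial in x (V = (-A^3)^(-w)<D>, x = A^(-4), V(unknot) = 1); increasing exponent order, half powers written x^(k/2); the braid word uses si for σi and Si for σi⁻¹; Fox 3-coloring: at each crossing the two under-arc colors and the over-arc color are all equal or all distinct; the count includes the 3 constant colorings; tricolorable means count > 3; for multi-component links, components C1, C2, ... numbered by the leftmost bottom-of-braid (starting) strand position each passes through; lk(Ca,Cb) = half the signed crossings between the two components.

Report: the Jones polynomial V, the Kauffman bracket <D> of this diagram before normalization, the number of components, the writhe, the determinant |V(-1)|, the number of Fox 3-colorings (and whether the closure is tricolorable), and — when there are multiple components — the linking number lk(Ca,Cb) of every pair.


V = -x^-4 + x^-3 + x^-1
<D> = A^-2 + A^6 - A^10 (w = -2)
1 component over 12 crossings, w = -2
9 Fox colorings among 3^12, |V(-1)| = 3: tricolorable
why: the word shrinks to σ2 σ1 σ2 σ1⁻¹ σ1⁻¹ σ1⁻¹ σ1⁻¹ σ2⁻¹ after cancelling


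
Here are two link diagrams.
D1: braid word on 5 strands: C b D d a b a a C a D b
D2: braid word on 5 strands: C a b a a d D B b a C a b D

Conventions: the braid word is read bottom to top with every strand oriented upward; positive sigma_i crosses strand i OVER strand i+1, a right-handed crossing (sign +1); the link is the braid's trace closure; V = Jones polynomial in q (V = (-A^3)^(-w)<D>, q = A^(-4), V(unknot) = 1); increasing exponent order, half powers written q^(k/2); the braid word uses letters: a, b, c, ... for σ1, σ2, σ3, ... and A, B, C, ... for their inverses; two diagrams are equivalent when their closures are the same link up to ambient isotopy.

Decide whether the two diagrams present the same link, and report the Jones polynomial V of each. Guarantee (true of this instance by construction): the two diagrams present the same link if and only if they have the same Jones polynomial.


equivalent: yes
D1 (bracket A^-20 - 2A^-16 + 2A^-12 - 3A^-8 + 3A^-4 - 2 + 2A^4 - A^8 + A^12; 12 crossings at w = +4): V = 1 - q + 2q^2 - 2q^3 + 3q^4 - 3q^5 + 2q^6 - 2q^7 + q^8
V(D2) = 1 - q + 2q^2 - 2q^3 + 3q^4 - 3q^5 + 2q^6 - 2q^7 + q^8  [14 crossings, <D> = A^-20 - 2A^-16 + 2A^-12 - 3A^-8 + 3A^-4 - 2 + 2A^4 - A^8 + A^12, w = +4]
observation: D2 (14 crossings) and D1 (12) are Markov-related braid presentations


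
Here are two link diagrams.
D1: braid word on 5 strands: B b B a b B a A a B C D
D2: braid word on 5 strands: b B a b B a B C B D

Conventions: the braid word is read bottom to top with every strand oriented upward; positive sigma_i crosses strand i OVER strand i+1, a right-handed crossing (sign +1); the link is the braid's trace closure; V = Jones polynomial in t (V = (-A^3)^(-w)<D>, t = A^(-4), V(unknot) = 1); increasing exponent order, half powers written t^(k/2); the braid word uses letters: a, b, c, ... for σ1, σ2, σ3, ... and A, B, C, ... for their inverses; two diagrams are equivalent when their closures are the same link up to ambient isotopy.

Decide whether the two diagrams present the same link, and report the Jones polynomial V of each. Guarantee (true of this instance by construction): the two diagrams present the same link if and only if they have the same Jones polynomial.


same link: yes
V(D1) = t^-2 + 2 + t^2  [12 crossings, <D> = A^-14 + 2A^-6 + A^2, w = -2]
V(D2) = t^-2 + 2 + t^2  [10 crossings, <D> = A^-14 + 2A^-6 + A^2, w = -2]
insight: all 2 diagrams share one V(t), hence one class


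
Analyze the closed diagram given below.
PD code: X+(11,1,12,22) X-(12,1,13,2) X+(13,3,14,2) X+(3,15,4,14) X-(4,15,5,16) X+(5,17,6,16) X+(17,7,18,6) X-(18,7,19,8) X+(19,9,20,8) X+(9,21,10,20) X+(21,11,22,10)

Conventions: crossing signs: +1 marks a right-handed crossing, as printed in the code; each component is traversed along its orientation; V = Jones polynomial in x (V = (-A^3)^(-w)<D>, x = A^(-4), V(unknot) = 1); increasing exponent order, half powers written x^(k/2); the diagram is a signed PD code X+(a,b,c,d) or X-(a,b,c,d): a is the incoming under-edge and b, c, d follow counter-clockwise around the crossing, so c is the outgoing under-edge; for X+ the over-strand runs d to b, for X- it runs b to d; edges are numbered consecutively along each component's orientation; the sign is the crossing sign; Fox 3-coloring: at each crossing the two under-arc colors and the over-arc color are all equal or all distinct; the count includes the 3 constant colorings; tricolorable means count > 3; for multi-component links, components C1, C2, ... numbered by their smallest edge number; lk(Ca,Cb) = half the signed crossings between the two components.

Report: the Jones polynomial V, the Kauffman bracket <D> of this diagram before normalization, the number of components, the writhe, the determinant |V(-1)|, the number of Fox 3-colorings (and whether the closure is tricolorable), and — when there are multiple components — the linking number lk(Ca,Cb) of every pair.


V(x) = x^2 + x^4 - x^5 + x^6 - x^7
bracket: A^-13 - A^-9 + A^-5 - A^-1 - A^7, w = +5
1 component, writhe +5, over 11 crossings
det 5, colorings 3 of 3^11 — not tricolorable
observation: the span of V is 5, forcing >= 5 crossings in any diagram


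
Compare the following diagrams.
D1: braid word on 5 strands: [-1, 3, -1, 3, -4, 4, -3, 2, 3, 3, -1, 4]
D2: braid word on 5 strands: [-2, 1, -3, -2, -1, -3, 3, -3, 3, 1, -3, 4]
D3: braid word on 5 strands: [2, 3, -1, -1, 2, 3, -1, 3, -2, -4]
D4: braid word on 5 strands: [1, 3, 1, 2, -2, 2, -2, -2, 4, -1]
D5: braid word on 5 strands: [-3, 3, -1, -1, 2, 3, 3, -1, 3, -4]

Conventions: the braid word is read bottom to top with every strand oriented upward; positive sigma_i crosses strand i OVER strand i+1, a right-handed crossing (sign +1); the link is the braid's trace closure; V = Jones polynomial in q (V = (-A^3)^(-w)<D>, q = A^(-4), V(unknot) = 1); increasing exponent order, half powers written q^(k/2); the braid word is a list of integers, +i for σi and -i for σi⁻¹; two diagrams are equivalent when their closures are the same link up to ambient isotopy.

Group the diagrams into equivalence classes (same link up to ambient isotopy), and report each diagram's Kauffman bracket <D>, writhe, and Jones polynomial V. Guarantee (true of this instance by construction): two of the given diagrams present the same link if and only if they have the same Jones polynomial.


grouping into links: {D1, D3, D5} | {D2} | {D4}
V(D1) = -q^-3 + q^-2 - q^-1 + 3 - q + q^2 - q^3  (w +2, c 12, <D> = -A^-6 + A^-2 - A^2 + 3A^6 - A^10 + A^14 - A^18)
V(D2) = -q^-4 + q^-3 + q^-1  (w -2, c 12, <D> = A^-2 + A^6 - A^10)
D3 (bracket -A^-12 + A^-8 - A^-4 + 3 - A^4 + A^8 - A^12; 10 crossings at w = 0): V = -q^-3 + q^-2 - q^-1 + 3 - q + q^2 - q^3
D4 (bracket A^6; 10 crossings at w = +2): V = 1
V(D5) = -q^-3 + q^-2 - q^-1 + 3 - q + q^2 - q^3  [10 crossings, <D> = -A^-12 + A^-8 - A^-4 + 3 - A^4 + A^8 - A^12, w = 0]
key observation: 3 classes among 5 diagrams; unequal V(q) rules out equality


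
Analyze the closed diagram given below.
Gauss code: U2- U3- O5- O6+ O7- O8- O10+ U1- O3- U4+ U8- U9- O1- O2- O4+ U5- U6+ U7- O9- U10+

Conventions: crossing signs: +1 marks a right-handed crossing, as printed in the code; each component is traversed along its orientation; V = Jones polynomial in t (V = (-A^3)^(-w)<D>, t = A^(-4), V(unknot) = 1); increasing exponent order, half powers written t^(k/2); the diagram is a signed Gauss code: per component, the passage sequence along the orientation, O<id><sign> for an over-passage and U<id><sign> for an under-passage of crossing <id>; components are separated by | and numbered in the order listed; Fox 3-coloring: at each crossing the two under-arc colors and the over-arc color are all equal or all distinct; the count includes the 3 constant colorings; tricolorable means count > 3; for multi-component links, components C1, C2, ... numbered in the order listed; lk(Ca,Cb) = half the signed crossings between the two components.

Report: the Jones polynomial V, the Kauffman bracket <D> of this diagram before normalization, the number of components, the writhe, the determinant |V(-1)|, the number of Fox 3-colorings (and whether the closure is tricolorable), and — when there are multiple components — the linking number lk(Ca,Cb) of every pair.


V(t) = -t^-4 + t^-3 + t^-1
bracket: A^-8 + 1 - A^4, w = -4
1 component, writhe -4, over 10 crossings
det 3, colorings 9 of 3^10 — tricolorable
observation: |V(-1)| = 3: so tricolorable, since 3 divides 3


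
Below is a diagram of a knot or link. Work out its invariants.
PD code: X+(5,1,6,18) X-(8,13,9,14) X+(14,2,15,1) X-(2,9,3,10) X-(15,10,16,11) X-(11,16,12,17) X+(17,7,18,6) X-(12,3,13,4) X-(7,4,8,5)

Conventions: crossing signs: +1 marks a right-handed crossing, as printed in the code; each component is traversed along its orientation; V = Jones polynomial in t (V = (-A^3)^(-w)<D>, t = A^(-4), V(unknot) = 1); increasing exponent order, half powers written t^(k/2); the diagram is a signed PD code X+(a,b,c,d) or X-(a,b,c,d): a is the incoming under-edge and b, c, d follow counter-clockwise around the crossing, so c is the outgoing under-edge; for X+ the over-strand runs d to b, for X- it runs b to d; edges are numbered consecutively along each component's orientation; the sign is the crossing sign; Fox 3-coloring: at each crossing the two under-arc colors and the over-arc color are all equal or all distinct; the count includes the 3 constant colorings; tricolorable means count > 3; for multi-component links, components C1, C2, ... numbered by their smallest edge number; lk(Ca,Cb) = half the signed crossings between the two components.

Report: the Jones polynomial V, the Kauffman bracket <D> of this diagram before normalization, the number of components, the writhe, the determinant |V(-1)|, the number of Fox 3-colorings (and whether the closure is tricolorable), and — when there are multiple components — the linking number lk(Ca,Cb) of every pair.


V(t) = -t^-6 + 2t^-5 - 3t^-4 + 4t^-3 - 3t^-2 + 3t^-1 - 2 + t
bracket: -A^-13 + 2A^-9 - 3A^-5 + 3A^-1 - 4A^3 + 3A^7 - 2A^11 + A^15, w = -3
1 component, writhe -3, over 9 crossings
det 19, colorings 3 of 3^9 — not tricolorable
observation: the span of V is 7, forcing >= 7 crossings in any diagram


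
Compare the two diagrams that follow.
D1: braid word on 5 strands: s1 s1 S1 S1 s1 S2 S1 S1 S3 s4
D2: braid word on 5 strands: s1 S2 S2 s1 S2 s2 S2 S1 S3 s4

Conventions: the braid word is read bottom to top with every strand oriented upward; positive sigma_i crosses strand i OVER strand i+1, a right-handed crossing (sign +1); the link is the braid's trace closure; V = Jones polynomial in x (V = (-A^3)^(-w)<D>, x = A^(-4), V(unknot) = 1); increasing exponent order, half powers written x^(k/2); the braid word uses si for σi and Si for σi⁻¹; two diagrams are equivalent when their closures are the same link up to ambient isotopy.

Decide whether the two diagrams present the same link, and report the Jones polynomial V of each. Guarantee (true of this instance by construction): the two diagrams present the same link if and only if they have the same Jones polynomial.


same link: no
V(D1) = 1  [10 crossings, <D> = A^-6, w = -2]
V(D2) = -x^-4 + x^-3 + x^-1  (w -2, c 10, <D> = A^-2 + A^6 - A^10)
note: V(x) takes 2 values over 2 diagrams, fixing the grouping


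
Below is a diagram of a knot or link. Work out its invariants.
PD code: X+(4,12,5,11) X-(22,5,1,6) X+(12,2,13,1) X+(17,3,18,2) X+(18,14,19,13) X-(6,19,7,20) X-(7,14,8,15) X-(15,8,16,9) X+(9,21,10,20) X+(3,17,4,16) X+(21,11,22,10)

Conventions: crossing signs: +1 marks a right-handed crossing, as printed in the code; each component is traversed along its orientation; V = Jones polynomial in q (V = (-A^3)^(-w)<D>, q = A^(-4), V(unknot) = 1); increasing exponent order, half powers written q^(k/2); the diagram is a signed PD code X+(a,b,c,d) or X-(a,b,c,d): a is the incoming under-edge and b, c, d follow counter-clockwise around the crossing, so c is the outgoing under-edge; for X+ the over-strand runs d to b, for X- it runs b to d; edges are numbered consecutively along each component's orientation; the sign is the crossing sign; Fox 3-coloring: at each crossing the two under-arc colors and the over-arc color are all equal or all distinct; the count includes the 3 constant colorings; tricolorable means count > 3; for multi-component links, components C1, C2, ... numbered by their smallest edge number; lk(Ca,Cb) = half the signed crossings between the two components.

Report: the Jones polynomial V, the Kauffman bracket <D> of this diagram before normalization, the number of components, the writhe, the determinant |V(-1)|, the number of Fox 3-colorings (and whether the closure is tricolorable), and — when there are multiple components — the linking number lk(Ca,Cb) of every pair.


V(q) = -q^-2 + 3q^-1 - 3 + 5q - 5q^2 + 4q^3 - 4q^4 + 2q^5
bracket: -2A^-11 + 4A^-7 - 4A^-3 + 5A - 5A^5 + 3A^9 - 3A^13 + A^17, w = +3
1 component, writhe +3, over 11 crossings
det 27, colorings 27 of 3^11 — tricolorable
observation: w = +3 shifts under R1 moves; the (-A^3)^(-3) factor cancels that in V


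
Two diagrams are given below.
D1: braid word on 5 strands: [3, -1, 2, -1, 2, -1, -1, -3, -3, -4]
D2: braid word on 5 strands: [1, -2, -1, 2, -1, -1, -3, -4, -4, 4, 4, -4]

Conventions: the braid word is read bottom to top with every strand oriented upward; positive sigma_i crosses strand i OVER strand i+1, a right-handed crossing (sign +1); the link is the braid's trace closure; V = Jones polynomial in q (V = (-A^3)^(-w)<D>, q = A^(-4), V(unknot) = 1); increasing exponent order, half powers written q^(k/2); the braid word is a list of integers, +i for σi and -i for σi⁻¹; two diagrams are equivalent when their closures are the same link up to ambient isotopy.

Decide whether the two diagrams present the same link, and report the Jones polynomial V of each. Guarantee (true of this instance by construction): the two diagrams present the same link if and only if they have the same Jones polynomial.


equivalent: no
D1 (bracket A^-16 - A^-12 + 2A^-8 - 2A^-4 + 2 - 2A^4 + A^8; 10 crossings at w = -4): V = q^-5 - 2q^-4 + 2q^-3 - 2q^-2 + 2q^-1 - 1 + q
D2 (bracket A^-12; 12 crossings at w = -4): V = 1
key observation: 2 classes among 2 diagrams; unequal V(q) rules out equality


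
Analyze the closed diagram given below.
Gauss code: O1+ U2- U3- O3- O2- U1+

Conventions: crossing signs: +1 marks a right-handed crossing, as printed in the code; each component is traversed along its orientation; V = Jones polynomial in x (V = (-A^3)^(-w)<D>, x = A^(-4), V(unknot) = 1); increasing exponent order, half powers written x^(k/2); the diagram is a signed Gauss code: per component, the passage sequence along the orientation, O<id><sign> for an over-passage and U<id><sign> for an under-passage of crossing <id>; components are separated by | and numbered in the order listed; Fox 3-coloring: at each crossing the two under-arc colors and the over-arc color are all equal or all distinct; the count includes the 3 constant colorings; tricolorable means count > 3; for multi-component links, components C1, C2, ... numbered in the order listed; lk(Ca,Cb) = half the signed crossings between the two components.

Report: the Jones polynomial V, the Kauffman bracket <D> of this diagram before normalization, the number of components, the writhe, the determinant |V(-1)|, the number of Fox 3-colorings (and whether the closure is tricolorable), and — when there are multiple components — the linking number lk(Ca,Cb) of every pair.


Jones polynomial: V(x) = 1
<D> = -A^-3; writhe -1
components 1, writhe -1 (3 crossings)
3-colorings: 3 of 3^3, det 1 — not tricolorable
note: w = -1 (over 3 crossings) is diagram-only; (-A^3)^(1) removes it from V


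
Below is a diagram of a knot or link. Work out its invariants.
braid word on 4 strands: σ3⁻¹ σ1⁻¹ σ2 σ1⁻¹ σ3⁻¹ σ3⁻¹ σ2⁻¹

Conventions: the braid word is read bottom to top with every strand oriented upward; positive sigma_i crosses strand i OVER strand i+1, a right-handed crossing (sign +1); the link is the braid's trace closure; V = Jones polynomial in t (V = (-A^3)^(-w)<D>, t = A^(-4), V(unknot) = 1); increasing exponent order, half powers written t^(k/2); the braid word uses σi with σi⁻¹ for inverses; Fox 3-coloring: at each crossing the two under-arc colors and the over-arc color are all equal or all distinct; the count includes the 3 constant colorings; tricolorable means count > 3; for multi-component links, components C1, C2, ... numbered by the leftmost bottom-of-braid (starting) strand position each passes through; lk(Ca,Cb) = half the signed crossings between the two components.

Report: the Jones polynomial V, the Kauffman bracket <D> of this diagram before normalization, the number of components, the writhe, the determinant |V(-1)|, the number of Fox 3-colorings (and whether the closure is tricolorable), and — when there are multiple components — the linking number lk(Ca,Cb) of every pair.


Jones polynomial: V(t) = -t^-6 + t^-5 - t^-4 + 2t^-3 - t^-2 + t^-1
<D> = -A^-11 + A^-7 - 2A^-3 + A - A^5 + A^9; writhe -5
components 1, writhe -5 (7 crossings)
3-colorings: 3 of 3^7, det 7 — not tricolorable
note: the span of V is 5, forcing >= 5 crossings in any diagram


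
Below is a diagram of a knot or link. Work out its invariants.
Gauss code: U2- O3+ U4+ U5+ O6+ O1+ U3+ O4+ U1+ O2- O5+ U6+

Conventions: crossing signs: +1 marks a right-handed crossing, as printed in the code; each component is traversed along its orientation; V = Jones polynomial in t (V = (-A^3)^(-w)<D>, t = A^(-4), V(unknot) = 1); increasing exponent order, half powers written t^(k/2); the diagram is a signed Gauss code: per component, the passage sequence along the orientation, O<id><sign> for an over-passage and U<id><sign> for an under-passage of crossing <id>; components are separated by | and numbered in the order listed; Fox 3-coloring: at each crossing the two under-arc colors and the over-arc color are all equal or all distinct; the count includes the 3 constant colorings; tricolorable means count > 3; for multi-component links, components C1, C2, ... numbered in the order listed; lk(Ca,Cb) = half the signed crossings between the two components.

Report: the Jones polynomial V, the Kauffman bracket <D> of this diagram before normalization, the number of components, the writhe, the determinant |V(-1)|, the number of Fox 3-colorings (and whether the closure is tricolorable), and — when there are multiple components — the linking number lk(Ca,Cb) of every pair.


V(t) = t - t^2 + 2t^3 - t^4 + t^5 - t^6
bracket: -A^-12 + A^-8 - A^-4 + 2 - A^4 + A^8, w = +4
1 component, writhe +4, over 6 crossings
det 7, colorings 3 of 3^6 — not tricolorable
observation: w = +4 (over 6 crossings) is diagram-only; (-A^3)^(-4) removes it from V


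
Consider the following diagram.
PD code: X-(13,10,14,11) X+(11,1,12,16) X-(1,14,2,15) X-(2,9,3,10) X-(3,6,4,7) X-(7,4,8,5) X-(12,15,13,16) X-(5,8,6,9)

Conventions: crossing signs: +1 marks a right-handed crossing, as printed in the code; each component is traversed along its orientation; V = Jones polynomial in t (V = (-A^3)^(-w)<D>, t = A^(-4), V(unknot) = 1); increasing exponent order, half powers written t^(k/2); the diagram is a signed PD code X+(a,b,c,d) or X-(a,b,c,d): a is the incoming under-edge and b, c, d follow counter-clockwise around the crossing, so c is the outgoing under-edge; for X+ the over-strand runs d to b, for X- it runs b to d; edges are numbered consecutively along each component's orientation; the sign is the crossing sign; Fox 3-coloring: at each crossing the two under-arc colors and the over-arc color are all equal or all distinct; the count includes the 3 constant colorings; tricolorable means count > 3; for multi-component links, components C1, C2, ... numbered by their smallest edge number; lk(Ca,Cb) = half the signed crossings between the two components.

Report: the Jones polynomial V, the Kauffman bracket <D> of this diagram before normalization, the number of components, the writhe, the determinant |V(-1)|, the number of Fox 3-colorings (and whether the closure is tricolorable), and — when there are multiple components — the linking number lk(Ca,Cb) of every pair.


V(t) = -t^-4 + t^-3 + t^-1
bracket: A^-14 + A^-6 - A^-2, w = -6
1 component, writhe -6, over 8 crossings
det 3, colorings 9 of 3^8 — tricolorable
observation: V spans 3 powers of t: at least 3 crossings in any diagram


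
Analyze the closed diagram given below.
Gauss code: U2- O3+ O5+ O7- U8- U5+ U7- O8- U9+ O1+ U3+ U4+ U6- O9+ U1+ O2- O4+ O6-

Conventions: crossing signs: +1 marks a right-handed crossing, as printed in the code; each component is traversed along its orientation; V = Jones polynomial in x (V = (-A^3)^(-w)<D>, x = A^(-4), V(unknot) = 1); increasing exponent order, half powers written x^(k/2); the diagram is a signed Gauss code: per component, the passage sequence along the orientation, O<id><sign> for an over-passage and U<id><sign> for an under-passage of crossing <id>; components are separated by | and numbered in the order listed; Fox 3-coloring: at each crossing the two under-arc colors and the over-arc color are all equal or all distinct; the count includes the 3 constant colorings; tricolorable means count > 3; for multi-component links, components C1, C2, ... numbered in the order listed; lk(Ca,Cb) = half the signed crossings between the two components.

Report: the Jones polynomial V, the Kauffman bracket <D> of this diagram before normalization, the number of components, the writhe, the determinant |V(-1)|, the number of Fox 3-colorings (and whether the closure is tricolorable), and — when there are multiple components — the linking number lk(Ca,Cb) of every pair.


V(x) = x + x^3 - x^4
bracket: A^-13 - A^-9 - A^-1, w = +1
1 component, writhe +1, over 9 crossings
det 3, colorings 9 of 3^9 — tricolorable
observation: det 3 = |V(-1)|; divisible by 3, so tricolorable


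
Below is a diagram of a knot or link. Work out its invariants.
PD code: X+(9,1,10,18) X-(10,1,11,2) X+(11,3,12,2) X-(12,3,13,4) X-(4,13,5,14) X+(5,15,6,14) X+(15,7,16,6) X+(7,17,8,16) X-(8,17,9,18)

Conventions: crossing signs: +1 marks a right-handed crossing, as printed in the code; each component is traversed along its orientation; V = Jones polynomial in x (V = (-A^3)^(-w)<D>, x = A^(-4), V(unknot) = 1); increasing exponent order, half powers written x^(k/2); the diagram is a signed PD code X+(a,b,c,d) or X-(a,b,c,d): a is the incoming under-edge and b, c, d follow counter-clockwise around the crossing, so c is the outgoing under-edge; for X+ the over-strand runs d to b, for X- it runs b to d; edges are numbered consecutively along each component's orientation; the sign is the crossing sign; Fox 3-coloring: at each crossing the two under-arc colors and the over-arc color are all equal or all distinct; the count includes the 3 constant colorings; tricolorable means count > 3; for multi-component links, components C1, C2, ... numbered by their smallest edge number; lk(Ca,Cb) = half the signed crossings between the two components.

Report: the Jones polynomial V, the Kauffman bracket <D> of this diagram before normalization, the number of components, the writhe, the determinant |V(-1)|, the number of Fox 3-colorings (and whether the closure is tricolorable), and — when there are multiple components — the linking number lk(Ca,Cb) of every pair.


V(x) = 1
bracket: -A^3, w = +1
1 component, writhe +1, over 9 crossings
det 1, colorings 3 of 3^9 — not tricolorable
observation: w = +1 (over 9 crossings) is diagram-only; (-A^3)^(-1) removes it from V


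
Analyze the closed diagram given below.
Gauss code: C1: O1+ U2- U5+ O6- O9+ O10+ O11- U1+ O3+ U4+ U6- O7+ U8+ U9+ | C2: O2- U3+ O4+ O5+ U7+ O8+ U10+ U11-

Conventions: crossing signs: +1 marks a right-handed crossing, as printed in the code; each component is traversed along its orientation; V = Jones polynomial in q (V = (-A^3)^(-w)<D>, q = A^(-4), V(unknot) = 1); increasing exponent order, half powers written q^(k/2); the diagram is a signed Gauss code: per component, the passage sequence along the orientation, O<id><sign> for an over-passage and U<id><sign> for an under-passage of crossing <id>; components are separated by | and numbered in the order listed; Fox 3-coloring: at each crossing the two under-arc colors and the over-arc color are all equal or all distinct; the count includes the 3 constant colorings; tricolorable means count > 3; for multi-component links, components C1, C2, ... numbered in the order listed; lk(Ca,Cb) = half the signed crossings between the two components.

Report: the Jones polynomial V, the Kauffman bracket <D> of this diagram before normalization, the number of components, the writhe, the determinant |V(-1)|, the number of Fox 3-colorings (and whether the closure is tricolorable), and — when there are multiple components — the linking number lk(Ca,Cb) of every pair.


V(q) = -2q^(3/2) + 3q^(5/2) - 5q^(7/2) + 5q^(9/2) - 5q^(11/2) + 4q^(13/2) - 3q^(15/2) + q^(17/2)
bracket: -A^-19 + 3A^-15 - 4A^-11 + 5A^-7 - 5A^-3 + 5A - 3A^5 + 2A^9, w = +5
2 components, writhe +5, over 11 crossings
lk(C1,C2) = +2
det 28, colorings 3 of 3^11 — not tricolorable
observation: |V(-1)| = 28: so not tricolorable, since 3 does not divide 28


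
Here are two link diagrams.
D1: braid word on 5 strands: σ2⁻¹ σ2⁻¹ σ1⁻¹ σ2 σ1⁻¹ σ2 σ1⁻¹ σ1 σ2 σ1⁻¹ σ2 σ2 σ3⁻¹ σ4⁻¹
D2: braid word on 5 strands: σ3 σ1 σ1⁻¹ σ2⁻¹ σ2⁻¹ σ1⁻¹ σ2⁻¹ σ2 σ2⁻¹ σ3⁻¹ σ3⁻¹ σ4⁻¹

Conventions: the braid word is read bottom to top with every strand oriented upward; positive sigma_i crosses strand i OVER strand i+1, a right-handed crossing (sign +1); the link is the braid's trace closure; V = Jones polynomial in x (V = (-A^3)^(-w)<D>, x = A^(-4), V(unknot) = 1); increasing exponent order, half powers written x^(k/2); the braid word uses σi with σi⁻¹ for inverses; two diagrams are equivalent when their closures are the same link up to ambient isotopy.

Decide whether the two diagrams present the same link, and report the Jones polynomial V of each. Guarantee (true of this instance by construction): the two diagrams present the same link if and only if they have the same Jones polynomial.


equivalent: no
V(D1) = -x^-3 + 2x^-2 - 2x^-1 + 3 - 2x + 2x^2 - x^3  (w -2, c 14, <D> = -A^-18 + 2A^-14 - 2A^-10 + 3A^-6 - 2A^-2 + 2A^2 - A^6)
V(D2) = -x^-4 + x^-3 + x^-1  [12 crossings, <D> = A^-14 + A^-6 - A^-2, w = -6]
key observation: 2 values of V(x) split the 2 diagrams


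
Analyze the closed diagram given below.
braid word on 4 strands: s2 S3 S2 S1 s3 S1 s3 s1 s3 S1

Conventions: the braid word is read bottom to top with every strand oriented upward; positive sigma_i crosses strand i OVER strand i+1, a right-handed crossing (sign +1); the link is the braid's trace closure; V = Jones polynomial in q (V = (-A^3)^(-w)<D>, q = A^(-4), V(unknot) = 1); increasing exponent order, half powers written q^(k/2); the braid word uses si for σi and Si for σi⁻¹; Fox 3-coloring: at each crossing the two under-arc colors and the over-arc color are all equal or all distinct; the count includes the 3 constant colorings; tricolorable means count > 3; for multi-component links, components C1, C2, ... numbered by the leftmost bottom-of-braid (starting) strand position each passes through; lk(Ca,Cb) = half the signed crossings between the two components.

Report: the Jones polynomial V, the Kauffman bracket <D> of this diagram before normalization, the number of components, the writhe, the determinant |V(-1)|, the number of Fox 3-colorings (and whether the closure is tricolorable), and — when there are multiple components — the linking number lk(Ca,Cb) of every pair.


V(q) = -q^(-3/2) - 2q^(1/2) + q^(3/2) - q^(5/2) + q^(7/2)
bracket: A^-14 - A^-10 + A^-6 - 2A^-2 - A^6, w = 0
2 components, writhe 0, over 10 crossings
lk(C1,C2) = -1
det 6, colorings 9 of 3^10 — tricolorable
observation: det 6 = |V(-1)|; divisible by 3, so tricolorable


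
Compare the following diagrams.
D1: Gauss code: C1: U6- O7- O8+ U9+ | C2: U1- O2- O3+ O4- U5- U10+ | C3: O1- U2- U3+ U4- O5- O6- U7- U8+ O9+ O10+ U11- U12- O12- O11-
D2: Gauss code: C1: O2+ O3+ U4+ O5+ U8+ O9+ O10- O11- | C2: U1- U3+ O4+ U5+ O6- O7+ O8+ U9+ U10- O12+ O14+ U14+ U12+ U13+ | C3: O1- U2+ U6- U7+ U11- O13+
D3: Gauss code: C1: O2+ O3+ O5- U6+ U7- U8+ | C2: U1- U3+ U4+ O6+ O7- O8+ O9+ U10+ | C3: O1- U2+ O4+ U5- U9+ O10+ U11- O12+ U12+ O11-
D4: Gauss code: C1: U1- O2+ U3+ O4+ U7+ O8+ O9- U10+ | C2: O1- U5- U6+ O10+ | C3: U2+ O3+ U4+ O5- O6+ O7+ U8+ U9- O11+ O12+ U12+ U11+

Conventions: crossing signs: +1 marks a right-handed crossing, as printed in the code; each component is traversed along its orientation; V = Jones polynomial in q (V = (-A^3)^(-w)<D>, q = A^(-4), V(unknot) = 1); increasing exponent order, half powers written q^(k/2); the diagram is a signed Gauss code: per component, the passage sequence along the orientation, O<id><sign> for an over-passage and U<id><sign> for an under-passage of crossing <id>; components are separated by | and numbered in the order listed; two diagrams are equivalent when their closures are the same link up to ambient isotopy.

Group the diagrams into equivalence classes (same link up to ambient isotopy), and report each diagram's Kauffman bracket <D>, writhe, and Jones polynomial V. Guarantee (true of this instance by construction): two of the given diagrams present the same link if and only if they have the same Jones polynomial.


classes: {D1} | {D2, D4} | {D3}
V(D1) = q^-3 + q^-2 + q^-1 + 1  [12 crossings, <D> = A^-12 + A^-8 + A^-4 + 1, w = -4]
V(D2) = q + q^2 + q^3 + q^6  (w +6, c 14, <D> = A^-6 + A^6 + A^10 + A^14)
V(D3) = q + 2q^3 + q^5  [12 crossings, <D> = A^-8 + 2 + A^8, w = +4]
D4 (bracket A^-6 + A^6 + A^10 + A^14; 12 crossings at w = +6): V = q + q^2 + q^3 + q^6
insight: V(q) takes 3 values over 4 diagrams, fixing the grouping
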